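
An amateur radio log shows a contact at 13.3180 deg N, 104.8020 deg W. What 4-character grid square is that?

DK73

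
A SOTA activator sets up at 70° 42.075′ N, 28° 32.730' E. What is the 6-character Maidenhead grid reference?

KQ40gq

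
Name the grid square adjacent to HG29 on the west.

HG19

Longitude square 2; −1 → 1.
The latitude characters are unchanged.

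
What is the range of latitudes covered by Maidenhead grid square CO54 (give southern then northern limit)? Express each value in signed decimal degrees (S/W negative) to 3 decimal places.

54.000, 55.000

Field C=2, O=14: +2·20° lon, +14·10° lat → SW at lon -140°, lat 50°.
Square 5, 4: +5·2° lon, +4·1° lat → SW at lon -130°, lat 54°.
Cell spans 2° lon × 1° lat.
south 54.000, north 55.000.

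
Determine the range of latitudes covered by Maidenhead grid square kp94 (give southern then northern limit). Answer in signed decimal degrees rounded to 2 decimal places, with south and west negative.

64.00, 65.00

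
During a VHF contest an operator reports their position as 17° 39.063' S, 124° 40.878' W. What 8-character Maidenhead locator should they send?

CH72pi83

Shift to the Maidenhead origin (180°W, 90°S): lon 55.31870, lat 72.34895.
Field: 55.31870/20 → 2 → C, 72.34895/10 → 7 → H; chars CH.
Square: 15.31870/2 → 7, 2.34895/1 → 2; chars 72.
Subsquare: 1.31870/0.0833333 → 15 → p, 0.34895/0.0416667 → 8 → i; chars pi.
Extended square: 0.06870/0.00833333 → 8, 0.01562/0.00416667 → 3; chars 83.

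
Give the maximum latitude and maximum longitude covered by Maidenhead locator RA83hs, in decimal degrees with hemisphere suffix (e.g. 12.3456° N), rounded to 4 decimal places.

86.2083° S, 176.6667° E

Field R=17, A=0: +17·20° lon, +0·10° lat → SW at lon 160°, lat -90°.
Square 8, 3: +8·2° lon, +3·1° lat → SW at lon 176°, lat -87°.
Subsquare h=7, s=18: +7·0.0833333° lon, +18·0.0416667° lat → SW at lon 176.583°, lat -86.25°.
Cell spans 0.0833333° lon × 0.0416667° lat. NE corner is SW corner plus one full cell.
latitude 86.2083° S, longitude 176.6667° E.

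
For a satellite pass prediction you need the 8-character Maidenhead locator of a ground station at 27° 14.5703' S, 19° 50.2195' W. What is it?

IG02bs91

Shift to the Maidenhead origin (180°W, 90°S): lon 160.16301, lat 62.75716.
Field: lon ⌊160.16301/20⌋ = 8 → I; lat ⌊62.75716/10⌋ = 6 → G.
Square: lon ⌊0.16301/2⌋ = 0; lat ⌊2.75716/1⌋ = 2.
Subsquare: lon ⌊0.16301/0.0833333⌋ = 1 → b; lat ⌊0.75716/0.0416667⌋ = 18 → s.
Extended square: lon ⌊0.07967/0.00833333⌋ = 9; lat ⌊0.00716/0.00416667⌋ = 1.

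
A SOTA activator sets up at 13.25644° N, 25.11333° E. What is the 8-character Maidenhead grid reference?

Add 180° to longitude and 90° to latitude: 205.11333, 103.25644.
Field (20°×10°, letters A–R): lon ⌊205.11333/20⌋ = 10 → K; lat ⌊103.25644/10⌋ = 10 → K.
Square (2°×1°, digits 0–9): lon ⌊5.11333/2⌋ = 2; lat ⌊3.25644/1⌋ = 3.
Subsquare (5′×2.5′, letters a–x): lon ⌊1.11333/0.0833333⌋ = 13 → n; lat ⌊0.25644/0.0416667⌋ = 6 → g.
Extended square (30″×15″, digits 0–9): lon ⌊0.03000/0.00833333⌋ = 3; lat ⌊0.00644/0.00416667⌋ = 1.

KK23ng31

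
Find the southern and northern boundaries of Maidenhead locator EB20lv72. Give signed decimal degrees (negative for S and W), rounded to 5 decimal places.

-79.11667, -79.11250

Field E=4, B=1: +4·20° lon, +1·10° lat → SW at lon -100°, lat -80°.
Square 2, 0: +2·2° lon, +0·1° lat → SW at lon -96°, lat -80°.
Subsquare l=11, v=21: +11·0.0833333° lon, +21·0.0416667° lat → SW at lon -95.0833°, lat -79.125°.
Extended square 7, 2: +7·0.00833333° lon, +2·0.00416667° lat → SW at lon -95.025°, lat -79.1167°.
Cell spans 0.00833333° lon × 0.00416667° lat.
south -79.11667, north -79.11250.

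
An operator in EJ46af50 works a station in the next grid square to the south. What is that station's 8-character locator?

EJ46ae59

Latitude extended square 0; −1 → -1, wraps to 9, carry into subsquare.
Latitude subsquare f = 5; −1 → 4 = e.
The longitude characters are unchanged.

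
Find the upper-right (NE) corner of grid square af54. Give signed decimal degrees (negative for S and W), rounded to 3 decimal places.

Field A=0, F=5: +0·20° lon, +5·10° lat → SW at lon -180°, lat -40°.
Square 5, 4: +5·2° lon, +4·1° lat → SW at lon -170°, lat -36°.
Cell spans 2° lon × 1° lat. NE corner is SW corner plus one full cell.
latitude -35.000, longitude -168.000.

-35.000, -168.000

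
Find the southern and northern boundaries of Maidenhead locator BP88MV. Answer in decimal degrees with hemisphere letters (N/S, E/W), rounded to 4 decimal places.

68.8750° N, 68.9167° N

Field B=1, P=15: +1·20° lon, +15·10° lat → SW at lon -160°, lat 60°.
Square 8, 8: +8·2° lon, +8·1° lat → SW at lon -144°, lat 68°.
Subsquare m=12, v=21: +12·0.0833333° lon, +21·0.0416667° lat → SW at lon -143°, lat 68.875°.
Cell spans 0.0833333° lon × 0.0416667° lat.
south 68.8750° N, north 68.9167° N.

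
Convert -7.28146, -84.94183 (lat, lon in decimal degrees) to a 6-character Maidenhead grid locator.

EI72mr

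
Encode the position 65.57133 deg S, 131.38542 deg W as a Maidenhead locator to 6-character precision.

Add 180° to longitude and 90° to latitude: 48.6146, 24.4287.
Field (20°×10°, letters A–R): 48.6146/20 → 2 → C, 24.4287/10 → 2 → C; chars CC.
Square (2°×1°, digits 0–9): 8.6146/2 → 4, 4.4287/1 → 4; chars 44.
Subsquare (5′×2.5′, letters a–x): 0.6146/0.0833333 → 7 → h, 0.4287/0.0416667 → 10 → k; chars hk.

CC44hk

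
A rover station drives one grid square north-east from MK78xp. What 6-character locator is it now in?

MK88aq

Longitude subsquare x = 23; +1 → 24, wraps to 0 = a, carry into square.
Longitude square 7; +1 → 8.
Latitude subsquare p = 15; +1 → 16 = q.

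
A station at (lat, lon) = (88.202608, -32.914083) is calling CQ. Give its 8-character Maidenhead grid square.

HR38ne08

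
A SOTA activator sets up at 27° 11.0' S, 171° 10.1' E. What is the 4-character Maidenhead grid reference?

RG52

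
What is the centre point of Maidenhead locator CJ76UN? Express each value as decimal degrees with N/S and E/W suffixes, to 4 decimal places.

6.5625° N, 124.2917° W

Field C=2, J=9: +2·20° lon, +9·10° lat → SW at lon -140°, lat 0°.
Square 7, 6: +7·2° lon, +6·1° lat → SW at lon -126°, lat 6°.
Subsquare u=20, n=13: +20·0.0833333° lon, +13·0.0416667° lat → SW at lon -124.333°, lat 6.54167°.
Cell spans 0.0833333° lon × 0.0416667° lat. Centre is SW corner plus half of each.
latitude 6.5625° N, longitude 124.2917° W.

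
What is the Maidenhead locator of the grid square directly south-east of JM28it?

JM28js

Longitude subsquare i = 8; +1 → 9 = j.
Latitude subsquare t = 19; −1 → 18 = s.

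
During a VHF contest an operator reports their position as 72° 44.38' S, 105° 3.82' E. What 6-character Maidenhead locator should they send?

Offset from 180°W / 90°S: lon 285.0637°, lat 17.2603°.
Field: 285.0637/20 → 14 → O, 17.2603/10 → 1 → B; chars OB.
Square: 5.0637/2 → 2, 7.2603/1 → 7; chars 27.
Subsquare: 1.0637/0.0833333 → 12 → m, 0.2603/0.0416667 → 6 → g; chars mg.

OB27mg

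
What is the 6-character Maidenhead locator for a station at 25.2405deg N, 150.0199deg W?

BL45xf

Offset from 180°W / 90°S: lon 29.9801°, lat 115.2405°.
Field (20°×10°, letters A–R): lon ⌊29.9801/20⌋ = 1 → B; lat ⌊115.2405/10⌋ = 11 → L.
Square (2°×1°, digits 0–9): lon ⌊9.9801/2⌋ = 4; lat ⌊5.2405/1⌋ = 5.
Subsquare (5′×2.5′, letters a–x): lon ⌊1.9801/0.0833333⌋ = 23 → x; lat ⌊0.2405/0.0416667⌋ = 5 → f.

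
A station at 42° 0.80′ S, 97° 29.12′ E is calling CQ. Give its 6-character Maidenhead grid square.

Offset from 180°W / 90°S: lon 277.4853°, lat 47.9867°.
Field: lon ⌊277.4853/20⌋ = 13 → N; lat ⌊47.9867/10⌋ = 4 → E.
Square: lon ⌊17.4853/2⌋ = 8; lat ⌊7.9867/1⌋ = 7.
Subsquare: lon ⌊1.4853/0.0833333⌋ = 17 → r; lat ⌊0.9867/0.0416667⌋ = 23 → x.

NE87rx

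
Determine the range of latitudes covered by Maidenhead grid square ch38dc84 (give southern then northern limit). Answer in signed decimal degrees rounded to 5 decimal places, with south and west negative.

Field C=2, H=7: +2·20° lon, +7·10° lat → SW at lon -140°, lat -20°.
Square 3, 8: +3·2° lon, +8·1° lat → SW at lon -134°, lat -12°.
Subsquare d=3, c=2: +3·0.0833333° lon, +2·0.0416667° lat → SW at lon -133.75°, lat -11.9167°.
Extended square 8, 4: +8·0.00833333° lon, +4·0.00416667° lat → SW at lon -133.683°, lat -11.9°.
Cell spans 0.00833333° lon × 0.00416667° lat.
south -11.90000, north -11.89583.

-11.90000, -11.89583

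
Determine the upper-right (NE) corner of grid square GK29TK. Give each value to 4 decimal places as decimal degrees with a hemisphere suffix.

19.4583° N, 54.3333° W

Field G=6, K=10: +6·20° lon, +10·10° lat → SW at lon -60°, lat 10°.
Square 2, 9: +2·2° lon, +9·1° lat → SW at lon -56°, lat 19°.
Subsquare t=19, k=10: +19·0.0833333° lon, +10·0.0416667° lat → SW at lon -54.4167°, lat 19.4167°.
Cell spans 0.0833333° lon × 0.0416667° lat. NE corner is SW corner plus one full cell.
latitude 19.4583° N, longitude 54.3333° W.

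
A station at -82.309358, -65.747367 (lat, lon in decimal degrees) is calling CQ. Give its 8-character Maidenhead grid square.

Offset from 180°W / 90°S: lon 114.25263°, lat 7.69064°.
Field (20°×10°, letters A–R): 114.25263/20 → 5 → F, 7.69064/10 → 0 → A; chars FA.
Square (2°×1°, digits 0–9): 14.25263/2 → 7, 7.69064/1 → 7; chars 77.
Subsquare (5′×2.5′, letters a–x): 0.25263/0.0833333 → 3 → d, 0.69064/0.0416667 → 16 → q; chars dq.
Extended square (30″×15″, digits 0–9): 0.00263/0.00833333 → 0, 0.02398/0.00416667 → 5; chars 05.

FA77dq05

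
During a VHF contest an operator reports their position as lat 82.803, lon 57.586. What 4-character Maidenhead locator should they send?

LR82

Add 180° to longitude and 90° to latitude: 237.59, 172.80.
Field: 237.59/20 → 11 → L, 172.80/10 → 17 → R; chars LR.
Square: 17.59/2 → 8, 2.80/1 → 2; chars 82.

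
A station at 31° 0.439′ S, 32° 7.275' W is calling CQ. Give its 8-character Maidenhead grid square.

Shift to the Maidenhead origin (180°W, 90°S): lon 147.87875, lat 58.99268.
Field: 147.87875/20 → 7 → H, 58.99268/10 → 5 → F; chars HF.
Square: 7.87875/2 → 3, 8.99268/1 → 8; chars 38.
Subsquare: 1.87875/0.0833333 → 22 → w, 0.99268/0.0416667 → 23 → x; chars wx.
Extended square: 0.04542/0.00833333 → 5, 0.03435/0.00416667 → 8; chars 58.

HF38wx58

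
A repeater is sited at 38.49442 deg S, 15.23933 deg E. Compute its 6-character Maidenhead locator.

JF71om

Offset from 180°W / 90°S: lon 195.2393°, lat 51.5056°.
Field: 195.2393/20 → 9 → J, 51.5056/10 → 5 → F; chars JF.
Square: 15.2393/2 → 7, 1.5056/1 → 1; chars 71.
Subsquare: 1.2393/0.0833333 → 14 → o, 0.5056/0.0416667 → 12 → m; chars om.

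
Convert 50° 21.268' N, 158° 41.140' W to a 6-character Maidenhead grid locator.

BO00pi

Add 180° to longitude and 90° to latitude: 21.3143, 140.3545.
Field: 21.3143/20 → 1 → B, 140.3545/10 → 14 → O; chars BO.
Square: 1.3143/2 → 0, 0.3545/1 → 0; chars 00.
Subsquare: 1.3143/0.0833333 → 15 → p, 0.3545/0.0416667 → 8 → i; chars pi.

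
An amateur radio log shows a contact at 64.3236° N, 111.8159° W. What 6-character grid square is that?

Shift to the Maidenhead origin (180°W, 90°S): lon 68.1841, lat 154.3236.
Field: lon ⌊68.1841/20⌋ = 3 → D; lat ⌊154.3236/10⌋ = 15 → P.
Square: lon ⌊8.1841/2⌋ = 4; lat ⌊4.3236/1⌋ = 4.
Subsquare: lon ⌊0.1841/0.0833333⌋ = 2 → c; lat ⌊0.3236/0.0416667⌋ = 7 → h.

DP44ch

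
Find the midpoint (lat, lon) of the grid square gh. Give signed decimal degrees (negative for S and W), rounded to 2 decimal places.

Field G=6, H=7: +6·20° lon, +7·10° lat → SW at lon -60°, lat -20°.
Cell spans 20° lon × 10° lat. Centre is SW corner plus half of each.
latitude -15.00, longitude -50.00.

-15.00, -50.00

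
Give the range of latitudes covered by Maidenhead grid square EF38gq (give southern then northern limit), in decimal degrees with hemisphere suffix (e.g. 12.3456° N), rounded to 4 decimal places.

31.3333° S, 31.2917° S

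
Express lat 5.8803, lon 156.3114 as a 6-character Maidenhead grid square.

QJ85dv

Add 180° to longitude and 90° to latitude: 336.3114, 95.8803.
Field (20°×10°, letters A–R): lon ⌊336.3114/20⌋ = 16 → Q; lat ⌊95.8803/10⌋ = 9 → J.
Square (2°×1°, digits 0–9): lon ⌊16.3114/2⌋ = 8; lat ⌊5.8803/1⌋ = 5.
Subsquare (5′×2.5′, letters a–x): lon ⌊0.3114/0.0833333⌋ = 3 → d; lat ⌊0.8803/0.0416667⌋ = 21 → v.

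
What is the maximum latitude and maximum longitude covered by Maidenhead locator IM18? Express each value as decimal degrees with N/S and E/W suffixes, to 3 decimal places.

Field I=8, M=12: +8·20° lon, +12·10° lat → SW at lon -20°, lat 30°.
Square 1, 8: +1·2° lon, +8·1° lat → SW at lon -18°, lat 38°.
Cell spans 2° lon × 1° lat. NE corner is SW corner plus one full cell.
latitude 39.000° N, longitude 16.000° W.

39.000° N, 16.000° W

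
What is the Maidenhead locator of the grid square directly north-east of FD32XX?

FD43aa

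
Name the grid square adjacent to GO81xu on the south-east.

GO91at

Longitude subsquare x = 23; +1 → 24, wraps to 0 = a, carry into square.
Longitude square 8; +1 → 9.
Latitude subsquare u = 20; −1 → 19 = t.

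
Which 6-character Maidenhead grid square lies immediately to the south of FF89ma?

FF88mx

Latitude subsquare a = 0; −1 → -1, wraps to 23 = x, carry into square.
Latitude square 9; −1 → 8.
The longitude characters are unchanged.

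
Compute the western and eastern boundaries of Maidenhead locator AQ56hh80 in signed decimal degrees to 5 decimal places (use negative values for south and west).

-169.35000, -169.34167

Field A=0, Q=16: +0·20° lon, +16·10° lat → SW at lon -180°, lat 70°.
Square 5, 6: +5·2° lon, +6·1° lat → SW at lon -170°, lat 76°.
Subsquare h=7, h=7: +7·0.0833333° lon, +7·0.0416667° lat → SW at lon -169.417°, lat 76.2917°.
Extended square 8, 0: +8·0.00833333° lon, +0·0.00416667° lat → SW at lon -169.35°, lat 76.2917°.
Cell spans 0.00833333° lon × 0.00416667° lat.
west -169.35000, east -169.34167.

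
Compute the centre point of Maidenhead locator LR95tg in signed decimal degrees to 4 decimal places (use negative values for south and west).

85.2708, 59.6250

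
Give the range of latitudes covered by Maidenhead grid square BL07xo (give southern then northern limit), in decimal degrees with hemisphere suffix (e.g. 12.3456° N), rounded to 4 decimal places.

27.5833° N, 27.6250° N

Field B=1, L=11: +1·20° lon, +11·10° lat → SW at lon -160°, lat 20°.
Square 0, 7: +0·2° lon, +7·1° lat → SW at lon -160°, lat 27°.
Subsquare x=23, o=14: +23·0.0833333° lon, +14·0.0416667° lat → SW at lon -158.083°, lat 27.5833°.
Cell spans 0.0833333° lon × 0.0416667° lat.
south 27.5833° N, north 27.6250° N.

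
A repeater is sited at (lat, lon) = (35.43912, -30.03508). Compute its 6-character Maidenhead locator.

HM45xk

Offset from 180°W / 90°S: lon 149.9649°, lat 125.4391°.
Field (20°×10°, letters A–R): 149.9649/20 → 7 → H, 125.4391/10 → 12 → M; chars HM.
Square (2°×1°, digits 0–9): 9.9649/2 → 4, 5.4391/1 → 5; chars 45.
Subsquare (5′×2.5′, letters a–x): 1.9649/0.0833333 → 23 → x, 0.4391/0.0416667 → 10 → k; chars xk.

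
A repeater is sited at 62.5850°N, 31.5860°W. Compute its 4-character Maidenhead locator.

Offset from 180°W / 90°S: lon 148.41°, lat 152.59°.
Field (20°×10°, letters A–R): 148.41/20 → 7 → H, 152.59/10 → 15 → P; chars HP.
Square (2°×1°, digits 0–9): 8.41/2 → 4, 2.59/1 → 2; chars 42.

HP42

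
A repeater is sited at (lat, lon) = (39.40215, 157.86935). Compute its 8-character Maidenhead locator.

Offset from 180°W / 90°S: lon 337.86935°, lat 129.40215°.
Field: 337.86935/20 → 16 → Q, 129.40215/10 → 12 → M; chars QM.
Square: 17.86935/2 → 8, 9.40215/1 → 9; chars 89.
Subsquare: 1.86935/0.0833333 → 22 → w, 0.40215/0.0416667 → 9 → j; chars wj.
Extended square: 0.03602/0.00833333 → 4, 0.02715/0.00416667 → 6; chars 46.

QM89wj46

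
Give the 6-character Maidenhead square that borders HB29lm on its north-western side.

Longitude subsquare l = 11; −1 → 10 = k.
Latitude subsquare m = 12; +1 → 13 = n.

HB29kn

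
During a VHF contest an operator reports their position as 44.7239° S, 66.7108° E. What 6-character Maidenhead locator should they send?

ME35ig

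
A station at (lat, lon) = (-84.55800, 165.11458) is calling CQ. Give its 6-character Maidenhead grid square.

Shift to the Maidenhead origin (180°W, 90°S): lon 345.1146, lat 5.4420.
Field: lon ⌊345.1146/20⌋ = 17 → R; lat ⌊5.4420/10⌋ = 0 → A.
Square: lon ⌊5.1146/2⌋ = 2; lat ⌊5.4420/1⌋ = 5.
Subsquare: lon ⌊1.1146/0.0833333⌋ = 13 → n; lat ⌊0.4420/0.0416667⌋ = 10 → k.

RA25nk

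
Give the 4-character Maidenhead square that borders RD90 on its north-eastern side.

AD01

Longitude square 9; +1 → 10, wraps to 0, carry into field.
Longitude field R = 17; +1 → 18, wraps to 0 = A, wrapping around the antimeridian.
Latitude square 0; +1 → 1.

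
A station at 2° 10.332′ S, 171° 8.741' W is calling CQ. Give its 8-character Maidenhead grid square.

AI47kt28

Offset from 180°W / 90°S: lon 8.85432°, lat 87.82780°.
Field: 8.85432/20 → 0 → A, 87.82780/10 → 8 → I; chars AI.
Square: 8.85432/2 → 4, 7.82780/1 → 7; chars 47.
Subsquare: 0.85432/0.0833333 → 10 → k, 0.82780/0.0416667 → 19 → t; chars kt.
Extended square: 0.02098/0.00833333 → 2, 0.03613/0.00416667 → 8; chars 28.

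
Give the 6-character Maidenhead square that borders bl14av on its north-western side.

BL04xw

Longitude subsquare a = 0; −1 → -1, wraps to 23 = x, carry into square.
Longitude square 1; −1 → 0.
Latitude subsquare v = 21; +1 → 22 = w.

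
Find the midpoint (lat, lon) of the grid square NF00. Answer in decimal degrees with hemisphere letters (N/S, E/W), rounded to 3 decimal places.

39.500° S, 81.000° E

Field N=13, F=5: +13·20° lon, +5·10° lat → SW at lon 80°, lat -40°.
Square 0, 0: +0·2° lon, +0·1° lat → SW at lon 80°, lat -40°.
Cell spans 2° lon × 1° lat. Centre is SW corner plus half of each.
latitude 39.500° S, longitude 81.000° E.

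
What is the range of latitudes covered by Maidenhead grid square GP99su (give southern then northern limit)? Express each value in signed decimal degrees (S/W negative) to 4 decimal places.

Field G=6, P=15: +6·20° lon, +15·10° lat → SW at lon -60°, lat 60°.
Square 9, 9: +9·2° lon, +9·1° lat → SW at lon -42°, lat 69°.
Subsquare s=18, u=20: +18·0.0833333° lon, +20·0.0416667° lat → SW at lon -40.5°, lat 69.8333°.
Cell spans 0.0833333° lon × 0.0416667° lat.
south 69.8333, north 69.8750.

69.8333, 69.8750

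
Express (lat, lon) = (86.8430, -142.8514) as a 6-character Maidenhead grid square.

BR86nu

Offset from 180°W / 90°S: lon 37.1486°, lat 176.8430°.
Field (20°×10°, letters A–R): lon ⌊37.1486/20⌋ = 1 → B; lat ⌊176.8430/10⌋ = 17 → R.
Square (2°×1°, digits 0–9): lon ⌊17.1486/2⌋ = 8; lat ⌊6.8430/1⌋ = 6.
Subsquare (5′×2.5′, letters a–x): lon ⌊1.1486/0.0833333⌋ = 13 → n; lat ⌊0.8430/0.0416667⌋ = 20 → u.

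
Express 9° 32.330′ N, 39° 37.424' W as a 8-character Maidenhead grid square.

HJ09em59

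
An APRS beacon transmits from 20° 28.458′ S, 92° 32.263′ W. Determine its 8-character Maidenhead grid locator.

EG39rm56

Offset from 180°W / 90°S: lon 87.46228°, lat 69.52570°.
Field (20°×10°, letters A–R): lon ⌊87.46228/20⌋ = 4 → E; lat ⌊69.52570/10⌋ = 6 → G.
Square (2°×1°, digits 0–9): lon ⌊7.46228/2⌋ = 3; lat ⌊9.52570/1⌋ = 9.
Subsquare (5′×2.5′, letters a–x): lon ⌊1.46228/0.0833333⌋ = 17 → r; lat ⌊0.52570/0.0416667⌋ = 12 → m.
Extended square (30″×15″, digits 0–9): lon ⌊0.04562/0.00833333⌋ = 5; lat ⌊0.02570/0.00416667⌋ = 6.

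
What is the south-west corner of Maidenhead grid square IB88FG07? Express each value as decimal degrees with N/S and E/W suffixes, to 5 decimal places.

71.72083° S, 3.58333° W

Field I=8, B=1: +8·20° lon, +1·10° lat → SW at lon -20°, lat -80°.
Square 8, 8: +8·2° lon, +8·1° lat → SW at lon -4°, lat -72°.
Subsquare f=5, g=6: +5·0.0833333° lon, +6·0.0416667° lat → SW at lon -3.58333°, lat -71.75°.
Extended square 0, 7: +0·0.00833333° lon, +7·0.00416667° lat → SW at lon -3.58333°, lat -71.7208°.
latitude 71.72083° S, longitude 3.58333° W.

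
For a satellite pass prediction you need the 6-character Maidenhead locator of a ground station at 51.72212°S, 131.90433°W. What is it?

CD48bg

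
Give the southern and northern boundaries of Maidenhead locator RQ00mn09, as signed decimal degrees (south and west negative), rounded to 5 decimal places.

Field R=17, Q=16: +17·20° lon, +16·10° lat → SW at lon 160°, lat 70°.
Square 0, 0: +0·2° lon, +0·1° lat → SW at lon 160°, lat 70°.
Subsquare m=12, n=13: +12·0.0833333° lon, +13·0.0416667° lat → SW at lon 161°, lat 70.5417°.
Extended square 0, 9: +0·0.00833333° lon, +9·0.00416667° lat → SW at lon 161°, lat 70.5792°.
Cell spans 0.00833333° lon × 0.00416667° lat.
south 70.57917, north 70.58333.

70.57917, 70.58333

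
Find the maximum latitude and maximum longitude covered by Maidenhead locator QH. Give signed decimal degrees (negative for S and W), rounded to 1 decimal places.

-10.0, 160.0

Field Q=16, H=7: +16·20° lon, +7·10° lat → SW at lon 140°, lat -20°.
Cell spans 20° lon × 10° lat. NE corner is SW corner plus one full cell.
latitude -10.0, longitude 160.0.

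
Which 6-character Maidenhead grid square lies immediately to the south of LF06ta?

Latitude subsquare a = 0; −1 → -1, wraps to 23 = x, carry into square.
Latitude square 6; −1 → 5.
The longitude characters are unchanged.

LF05tx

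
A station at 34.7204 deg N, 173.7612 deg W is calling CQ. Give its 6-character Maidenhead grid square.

AM34cr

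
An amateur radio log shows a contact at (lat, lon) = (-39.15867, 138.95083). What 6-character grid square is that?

PF90lu

Shift to the Maidenhead origin (180°W, 90°S): lon 318.9508, lat 50.8413.
Field: 318.9508/20 → 15 → P, 50.8413/10 → 5 → F; chars PF.
Square: 18.9508/2 → 9, 0.8413/1 → 0; chars 90.
Subsquare: 0.9508/0.0833333 → 11 → l, 0.8413/0.0416667 → 20 → u; chars lu.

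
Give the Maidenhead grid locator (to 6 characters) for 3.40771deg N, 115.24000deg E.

OJ73oj

Offset from 180°W / 90°S: lon 295.2400°, lat 93.4077°.
Field (20°×10°, letters A–R): 295.2400/20 → 14 → O, 93.4077/10 → 9 → J; chars OJ.
Square (2°×1°, digits 0–9): 15.2400/2 → 7, 3.4077/1 → 3; chars 73.
Subsquare (5′×2.5′, letters a–x): 1.2400/0.0833333 → 14 → o, 0.4077/0.0416667 → 9 → j; chars oj.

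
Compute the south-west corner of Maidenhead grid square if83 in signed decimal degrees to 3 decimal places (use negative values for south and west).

-37.000, -4.000

Field I=8, F=5: +8·20° lon, +5·10° lat → SW at lon -20°, lat -40°.
Square 8, 3: +8·2° lon, +3·1° lat → SW at lon -4°, lat -37°.
latitude -37.000, longitude -4.000.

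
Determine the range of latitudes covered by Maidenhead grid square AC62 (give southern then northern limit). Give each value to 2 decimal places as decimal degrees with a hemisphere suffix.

68.00° S, 67.00° S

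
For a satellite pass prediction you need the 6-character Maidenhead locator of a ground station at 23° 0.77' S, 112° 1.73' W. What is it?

DG36xx

Add 180° to longitude and 90° to latitude: 67.9712, 66.9872.
Field (20°×10°, letters A–R): 67.9712/20 → 3 → D, 66.9872/10 → 6 → G; chars DG.
Square (2°×1°, digits 0–9): 7.9712/2 → 3, 6.9872/1 → 6; chars 36.
Subsquare (5′×2.5′, letters a–x): 1.9712/0.0833333 → 23 → x, 0.9872/0.0416667 → 23 → x; chars xx.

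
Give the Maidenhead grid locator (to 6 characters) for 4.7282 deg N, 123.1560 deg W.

Shift to the Maidenhead origin (180°W, 90°S): lon 56.8440, lat 94.7282.
Field: lon ⌊56.8440/20⌋ = 2 → C; lat ⌊94.7282/10⌋ = 9 → J.
Square: lon ⌊16.8440/2⌋ = 8; lat ⌊4.7282/1⌋ = 4.
Subsquare: lon ⌊0.8440/0.0833333⌋ = 10 → k; lat ⌊0.7282/0.0416667⌋ = 17 → r.

CJ84kr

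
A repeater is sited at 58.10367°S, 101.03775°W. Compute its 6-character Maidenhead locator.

DD91lv

Add 180° to longitude and 90° to latitude: 78.9622, 31.8963.
Field (20°×10°, letters A–R): lon ⌊78.9622/20⌋ = 3 → D; lat ⌊31.8963/10⌋ = 3 → D.
Square (2°×1°, digits 0–9): lon ⌊18.9622/2⌋ = 9; lat ⌊1.8963/1⌋ = 1.
Subsquare (5′×2.5′, letters a–x): lon ⌊0.9622/0.0833333⌋ = 11 → l; lat ⌊0.8963/0.0416667⌋ = 21 → v.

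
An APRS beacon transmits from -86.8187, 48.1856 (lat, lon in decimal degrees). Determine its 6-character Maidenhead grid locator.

Offset from 180°W / 90°S: lon 228.1856°, lat 3.1813°.
Field: 228.1856/20 → 11 → L, 3.1813/10 → 0 → A; chars LA.
Square: 8.1856/2 → 4, 3.1813/1 → 3; chars 43.
Subsquare: 0.1856/0.0833333 → 2 → c, 0.1813/0.0416667 → 4 → e; chars ce.

LA43ce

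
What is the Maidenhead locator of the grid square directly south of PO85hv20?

Latitude extended square 0; −1 → -1, wraps to 9, carry into subsquare.
Latitude subsquare v = 21; −1 → 20 = u.
The longitude characters are unchanged.

PO85hu29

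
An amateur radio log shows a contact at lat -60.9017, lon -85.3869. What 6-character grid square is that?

Shift to the Maidenhead origin (180°W, 90°S): lon 94.6131, lat 29.0983.
Field (20°×10°, letters A–R): lon ⌊94.6131/20⌋ = 4 → E; lat ⌊29.0983/10⌋ = 2 → C.
Square (2°×1°, digits 0–9): lon ⌊14.6131/2⌋ = 7; lat ⌊9.0983/1⌋ = 9.
Subsquare (5′×2.5′, letters a–x): lon ⌊0.6131/0.0833333⌋ = 7 → h; lat ⌊0.0983/0.0416667⌋ = 2 → c.

EC79hc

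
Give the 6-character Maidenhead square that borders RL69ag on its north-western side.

RL59xh

Longitude subsquare a = 0; −1 → -1, wraps to 23 = x, carry into square.
Longitude square 6; −1 → 5.
Latitude subsquare g = 6; +1 → 7 = h.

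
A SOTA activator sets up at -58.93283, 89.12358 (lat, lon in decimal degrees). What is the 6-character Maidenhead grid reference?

Shift to the Maidenhead origin (180°W, 90°S): lon 269.1236, lat 31.0672.
Field: lon ⌊269.1236/20⌋ = 13 → N; lat ⌊31.0672/10⌋ = 3 → D.
Square: lon ⌊9.1236/2⌋ = 4; lat ⌊1.0672/1⌋ = 1.
Subsquare: lon ⌊1.1236/0.0833333⌋ = 13 → n; lat ⌊0.0672/0.0416667⌋ = 1 → b.

ND41nb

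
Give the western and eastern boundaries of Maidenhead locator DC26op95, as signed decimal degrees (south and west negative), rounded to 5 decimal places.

-114.75833, -114.75000

Field D=3, C=2: +3·20° lon, +2·10° lat → SW at lon -120°, lat -70°.
Square 2, 6: +2·2° lon, +6·1° lat → SW at lon -116°, lat -64°.
Subsquare o=14, p=15: +14·0.0833333° lon, +15·0.0416667° lat → SW at lon -114.833°, lat -63.375°.
Extended square 9, 5: +9·0.00833333° lon, +5·0.00416667° lat → SW at lon -114.758°, lat -63.3542°.
Cell spans 0.00833333° lon × 0.00416667° lat.
west -114.75833, east -114.75000.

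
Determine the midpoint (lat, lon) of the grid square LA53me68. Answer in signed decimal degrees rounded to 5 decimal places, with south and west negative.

-86.79792, 51.05417

Field L=11, A=0: +11·20° lon, +0·10° lat → SW at lon 40°, lat -90°.
Square 5, 3: +5·2° lon, +3·1° lat → SW at lon 50°, lat -87°.
Subsquare m=12, e=4: +12·0.0833333° lon, +4·0.0416667° lat → SW at lon 51°, lat -86.8333°.
Extended square 6, 8: +6·0.00833333° lon, +8·0.00416667° lat → SW at lon 51.05°, lat -86.8°.
Cell spans 0.00833333° lon × 0.00416667° lat. Centre is SW corner plus half of each.
latitude -86.79792, longitude 51.05417.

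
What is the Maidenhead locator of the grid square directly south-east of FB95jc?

FB95kb

Longitude subsquare j = 9; +1 → 10 = k.
Latitude subsquare c = 2; −1 → 1 = b.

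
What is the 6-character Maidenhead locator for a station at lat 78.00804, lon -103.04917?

Offset from 180°W / 90°S: lon 76.9508°, lat 168.0080°.
Field: 76.9508/20 → 3 → D, 168.0080/10 → 16 → Q; chars DQ.
Square: 16.9508/2 → 8, 8.0080/1 → 8; chars 88.
Subsquare: 0.9508/0.0833333 → 11 → l, 0.0080/0.0416667 → 0 → a; chars la.

DQ88la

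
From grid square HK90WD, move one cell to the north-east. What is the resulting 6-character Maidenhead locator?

Longitude subsquare w = 22; +1 → 23 = x.
Latitude subsquare d = 3; +1 → 4 = e.

HK90xe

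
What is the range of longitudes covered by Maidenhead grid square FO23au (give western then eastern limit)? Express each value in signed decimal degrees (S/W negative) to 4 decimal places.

-76.0000, -75.9167

Field F=5, O=14: +5·20° lon, +14·10° lat → SW at lon -80°, lat 50°.
Square 2, 3: +2·2° lon, +3·1° lat → SW at lon -76°, lat 53°.
Subsquare a=0, u=20: +0·0.0833333° lon, +20·0.0416667° lat → SW at lon -76°, lat 53.8333°.
Cell spans 0.0833333° lon × 0.0416667° lat.
west -76.0000, east -75.9167.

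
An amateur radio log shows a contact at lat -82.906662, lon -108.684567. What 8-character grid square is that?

Offset from 180°W / 90°S: lon 71.31543°, lat 7.09334°.
Field: 71.31543/20 → 3 → D, 7.09334/10 → 0 → A; chars DA.
Square: 11.31543/2 → 5, 7.09334/1 → 7; chars 57.
Subsquare: 1.31543/0.0833333 → 15 → p, 0.09334/0.0416667 → 2 → c; chars pc.
Extended square: 0.06543/0.00833333 → 7, 0.01000/0.00416667 → 2; chars 72.

DA57pc72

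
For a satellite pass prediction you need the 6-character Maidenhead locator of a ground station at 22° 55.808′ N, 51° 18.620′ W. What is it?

GL42iw

Offset from 180°W / 90°S: lon 128.6897°, lat 112.9301°.
Field: lon ⌊128.6897/20⌋ = 6 → G; lat ⌊112.9301/10⌋ = 11 → L.
Square: lon ⌊8.6897/2⌋ = 4; lat ⌊2.9301/1⌋ = 2.
Subsquare: lon ⌊0.6897/0.0833333⌋ = 8 → i; lat ⌊0.9301/0.0416667⌋ = 22 → w.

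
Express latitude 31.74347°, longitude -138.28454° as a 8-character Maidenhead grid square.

CM01ur58

Add 180° to longitude and 90° to latitude: 41.71546, 121.74347.
Field: lon ⌊41.71546/20⌋ = 2 → C; lat ⌊121.74347/10⌋ = 12 → M.
Square: lon ⌊1.71546/2⌋ = 0; lat ⌊1.74347/1⌋ = 1.
Subsquare: lon ⌊1.71546/0.0833333⌋ = 20 → u; lat ⌊0.74347/0.0416667⌋ = 17 → r.
Extended square: lon ⌊0.04879/0.00833333⌋ = 5; lat ⌊0.03514/0.00416667⌋ = 8.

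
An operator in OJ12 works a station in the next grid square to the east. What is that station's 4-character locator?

Longitude square 1; +1 → 2.
The latitude characters are unchanged.

OJ22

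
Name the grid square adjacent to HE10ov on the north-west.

Longitude subsquare o = 14; −1 → 13 = n.
Latitude subsquare v = 21; +1 → 22 = w.

HE10nw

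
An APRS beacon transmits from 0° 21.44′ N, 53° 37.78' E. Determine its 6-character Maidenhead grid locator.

LJ60ti

Add 180° to longitude and 90° to latitude: 233.6297, 90.3573.
Field: 233.6297/20 → 11 → L, 90.3573/10 → 9 → J; chars LJ.
Square: 13.6297/2 → 6, 0.3573/1 → 0; chars 60.
Subsquare: 1.6297/0.0833333 → 19 → t, 0.3573/0.0416667 → 8 → i; chars ti.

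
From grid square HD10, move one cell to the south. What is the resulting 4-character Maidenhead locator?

Latitude square 0; −1 → -1, wraps to 9, carry into field.
Latitude field D = 3; −1 → 2 = C.
The longitude characters are unchanged.

HC19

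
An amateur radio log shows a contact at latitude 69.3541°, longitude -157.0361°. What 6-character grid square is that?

Offset from 180°W / 90°S: lon 22.9639°, lat 159.3541°.
Field: lon ⌊22.9639/20⌋ = 1 → B; lat ⌊159.3541/10⌋ = 15 → P.
Square: lon ⌊2.9639/2⌋ = 1; lat ⌊9.3541/1⌋ = 9.
Subsquare: lon ⌊0.9639/0.0833333⌋ = 11 → l; lat ⌊0.3541/0.0416667⌋ = 8 → i.

BP19li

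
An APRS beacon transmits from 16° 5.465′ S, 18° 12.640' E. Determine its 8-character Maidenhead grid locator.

JH93cv58

Add 180° to longitude and 90° to latitude: 198.21067, 73.90892.
Field: 198.21067/20 → 9 → J, 73.90892/10 → 7 → H; chars JH.
Square: 18.21067/2 → 9, 3.90892/1 → 3; chars 93.
Subsquare: 0.21067/0.0833333 → 2 → c, 0.90892/0.0416667 → 21 → v; chars cv.
Extended square: 0.04400/0.00833333 → 5, 0.03392/0.00416667 → 8; chars 58.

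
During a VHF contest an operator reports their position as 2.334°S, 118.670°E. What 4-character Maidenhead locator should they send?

Shift to the Maidenhead origin (180°W, 90°S): lon 298.67, lat 87.67.
Field: 298.67/20 → 14 → O, 87.67/10 → 8 → I; chars OI.
Square: 18.67/2 → 9, 7.67/1 → 7; chars 97.

OI97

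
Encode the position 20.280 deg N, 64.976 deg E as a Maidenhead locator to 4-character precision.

Offset from 180°W / 90°S: lon 244.98°, lat 110.28°.
Field (20°×10°, letters A–R): lon ⌊244.98/20⌋ = 12 → M; lat ⌊110.28/10⌋ = 11 → L.
Square (2°×1°, digits 0–9): lon ⌊4.98/2⌋ = 2; lat ⌊0.28/1⌋ = 0.

ML20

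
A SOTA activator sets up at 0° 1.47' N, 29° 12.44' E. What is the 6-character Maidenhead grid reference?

KJ40oa

Add 180° to longitude and 90° to latitude: 209.2073, 90.0245.
Field: 209.2073/20 → 10 → K, 90.0245/10 → 9 → J; chars KJ.
Square: 9.2073/2 → 4, 0.0245/1 → 0; chars 40.
Subsquare: 1.2073/0.0833333 → 14 → o, 0.0245/0.0416667 → 0 → a; chars oa.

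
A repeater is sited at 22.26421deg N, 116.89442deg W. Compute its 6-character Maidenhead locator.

DL12ng

Offset from 180°W / 90°S: lon 63.1056°, lat 112.2642°.
Field: lon ⌊63.1056/20⌋ = 3 → D; lat ⌊112.2642/10⌋ = 11 → L.
Square: lon ⌊3.1056/2⌋ = 1; lat ⌊2.2642/1⌋ = 2.
Subsquare: lon ⌊1.1056/0.0833333⌋ = 13 → n; lat ⌊0.2642/0.0416667⌋ = 6 → g.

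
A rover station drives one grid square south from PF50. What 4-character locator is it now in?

PE59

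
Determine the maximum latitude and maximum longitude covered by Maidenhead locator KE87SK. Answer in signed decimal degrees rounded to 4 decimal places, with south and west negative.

-42.5417, 37.5833

Field K=10, E=4: +10·20° lon, +4·10° lat → SW at lon 20°, lat -50°.
Square 8, 7: +8·2° lon, +7·1° lat → SW at lon 36°, lat -43°.
Subsquare s=18, k=10: +18·0.0833333° lon, +10·0.0416667° lat → SW at lon 37.5°, lat -42.5833°.
Cell spans 0.0833333° lon × 0.0416667° lat. NE corner is SW corner plus one full cell.
latitude -42.5417, longitude 37.5833.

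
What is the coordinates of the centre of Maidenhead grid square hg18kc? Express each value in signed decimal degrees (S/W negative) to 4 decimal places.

-21.8958, -37.1250

Field H=7, G=6: +7·20° lon, +6·10° lat → SW at lon -40°, lat -30°.
Square 1, 8: +1·2° lon, +8·1° lat → SW at lon -38°, lat -22°.
Subsquare k=10, c=2: +10·0.0833333° lon, +2·0.0416667° lat → SW at lon -37.1667°, lat -21.9167°.
Cell spans 0.0833333° lon × 0.0416667° lat. Centre is SW corner plus half of each.
latitude -21.8958, longitude -37.1250.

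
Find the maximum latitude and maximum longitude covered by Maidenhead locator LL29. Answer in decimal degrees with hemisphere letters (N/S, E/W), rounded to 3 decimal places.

30.000° N, 46.000° E

Field L=11, L=11: +11·20° lon, +11·10° lat → SW at lon 40°, lat 20°.
Square 2, 9: +2·2° lon, +9·1° lat → SW at lon 44°, lat 29°.
Cell spans 2° lon × 1° lat. NE corner is SW corner plus one full cell.
latitude 30.000° N, longitude 46.000° E.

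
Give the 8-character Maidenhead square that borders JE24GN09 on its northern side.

Latitude extended square 9; +1 → 10, wraps to 0, carry into subsquare.
Latitude subsquare n = 13; +1 → 14 = o.
The longitude characters are unchanged.

JE24go00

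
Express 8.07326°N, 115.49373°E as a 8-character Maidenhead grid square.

OJ78rb97

Offset from 180°W / 90°S: lon 295.49373°, lat 98.07326°.
Field (20°×10°, letters A–R): lon ⌊295.49373/20⌋ = 14 → O; lat ⌊98.07326/10⌋ = 9 → J.
Square (2°×1°, digits 0–9): lon ⌊15.49373/2⌋ = 7; lat ⌊8.07326/1⌋ = 8.
Subsquare (5′×2.5′, letters a–x): lon ⌊1.49373/0.0833333⌋ = 17 → r; lat ⌊0.07326/0.0416667⌋ = 1 → b.
Extended square (30″×15″, digits 0–9): lon ⌊0.07706/0.00833333⌋ = 9; lat ⌊0.03159/0.00416667⌋ = 7.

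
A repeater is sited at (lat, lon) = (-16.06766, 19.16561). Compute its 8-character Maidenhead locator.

JH93nw93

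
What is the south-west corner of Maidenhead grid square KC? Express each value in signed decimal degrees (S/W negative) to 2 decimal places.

-70.00, 20.00

Field K=10, C=2: +10·20° lon, +2·10° lat → SW at lon 20°, lat -70°.
latitude -70.00, longitude 20.00.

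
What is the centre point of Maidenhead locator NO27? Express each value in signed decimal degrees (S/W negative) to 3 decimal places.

Field N=13, O=14: +13·20° lon, +14·10° lat → SW at lon 80°, lat 50°.
Square 2, 7: +2·2° lon, +7·1° lat → SW at lon 84°, lat 57°.
Cell spans 2° lon × 1° lat. Centre is SW corner plus half of each.
latitude 57.500, longitude 85.000.

57.500, 85.000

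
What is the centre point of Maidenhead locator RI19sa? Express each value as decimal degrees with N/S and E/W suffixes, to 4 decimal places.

0.9792° S, 163.5417° E

Field R=17, I=8: +17·20° lon, +8·10° lat → SW at lon 160°, lat -10°.
Square 1, 9: +1·2° lon, +9·1° lat → SW at lon 162°, lat -1°.
Subsquare s=18, a=0: +18·0.0833333° lon, +0·0.0416667° lat → SW at lon 163.5°, lat -1°.
Cell spans 0.0833333° lon × 0.0416667° lat. Centre is SW corner plus half of each.
latitude 0.9792° S, longitude 163.5417° E.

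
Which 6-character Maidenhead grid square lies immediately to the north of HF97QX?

HF98qa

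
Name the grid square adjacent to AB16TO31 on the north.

AB16to32

Latitude extended square 1; +1 → 2.
The longitude characters are unchanged.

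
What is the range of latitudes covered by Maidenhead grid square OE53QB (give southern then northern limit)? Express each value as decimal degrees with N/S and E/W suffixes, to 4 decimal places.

46.9583° S, 46.9167° S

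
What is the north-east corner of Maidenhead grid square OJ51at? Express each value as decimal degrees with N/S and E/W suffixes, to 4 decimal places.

1.8333° N, 110.0833° E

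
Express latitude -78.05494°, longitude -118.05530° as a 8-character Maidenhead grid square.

Shift to the Maidenhead origin (180°W, 90°S): lon 61.94470, lat 11.94506.
Field: lon ⌊61.94470/20⌋ = 3 → D; lat ⌊11.94506/10⌋ = 1 → B.
Square: lon ⌊1.94470/2⌋ = 0; lat ⌊1.94506/1⌋ = 1.
Subsquare: lon ⌊1.94470/0.0833333⌋ = 23 → x; lat ⌊0.94506/0.0416667⌋ = 22 → w.
Extended square: lon ⌊0.02803/0.00833333⌋ = 3; lat ⌊0.02839/0.00416667⌋ = 6.

DB01xw36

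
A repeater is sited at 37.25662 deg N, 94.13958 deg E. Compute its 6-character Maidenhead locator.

NM77bg

Add 180° to longitude and 90° to latitude: 274.1396, 127.2566.
Field (20°×10°, letters A–R): 274.1396/20 → 13 → N, 127.2566/10 → 12 → M; chars NM.
Square (2°×1°, digits 0–9): 14.1396/2 → 7, 7.2566/1 → 7; chars 77.
Subsquare (5′×2.5′, letters a–x): 0.1396/0.0833333 → 1 → b, 0.2566/0.0416667 → 6 → g; chars bg.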